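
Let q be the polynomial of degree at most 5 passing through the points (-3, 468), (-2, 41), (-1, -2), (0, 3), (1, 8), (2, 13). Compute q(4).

Forward differences of the values at t = -3, -2, -1, 0, 1, 2:
  q  : 468  41  -2  3  8  13
  Δ  : -427  -43  5  5  5
  Δ^2: 384  48  0  0
  Δ^3: -336  -48  0
  Δ^4: 288  48
  Δ^5: -240
The fifth differences are constant, confirming degree 5.
Interpolating (Newton forward form) and evaluating at t = 4 gives q(4) = -1177.

-1177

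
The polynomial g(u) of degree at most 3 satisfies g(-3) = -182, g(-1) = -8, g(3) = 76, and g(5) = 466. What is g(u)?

g(u) = 5u^3 - 6u^2 - 2u + 1

Write g(u) = au^3 + bu^2 + cu + d. Substituting each data point gives a linear system:
  -27a + 9b - 3c + d = -182
  -a + b - c + d = -8
  27a + 9b + 3c + d = 76
  125a + 25b + 5c + d = 466
Solving the system yields a = 5, b = -6, c = -2, d = 1.
So g(u) = 5u³ - 6u² - 2u + 1.
Check: g(-1) = -8. ✓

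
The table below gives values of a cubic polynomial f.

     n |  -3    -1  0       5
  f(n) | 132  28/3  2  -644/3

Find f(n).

f(n) = -3n^3 + 6n^2 + (5/3)n + 2

Write f(n) = an^3 + bn^2 + cn + d. Substituting each data point gives a linear system:
  -27a + 9b - 3c + d = 132
  -a + b - c + d = 28/3
  d = 2
  125a + 25b + 5c + d = -644/3
Solving the system yields a = -3, b = 6, c = 5/3, d = 2.
So f(n) = -3n^3 + 6n^2 + (5/3)n + 2.
Check: f(-3) = 132. ✓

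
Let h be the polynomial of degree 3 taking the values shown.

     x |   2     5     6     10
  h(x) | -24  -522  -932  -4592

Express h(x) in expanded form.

Write h(x) = ax^3 + bx^2 + cx + d. Substituting each data point gives a linear system:
  8a + 4b + 2c + d = -24
  125a + 25b + 5c + d = -522
  216a + 36b + 6c + d = -932
  1000a + 100b + 10c + d = -4592
Solving the system yields a = -5, b = 4, c = 1, d = -2.
So h(x) = -5x^3 + 4x^2 + x - 2.
Check: h(5) = -522. ✓

h(x) = -5x^3 + 4x^2 + x - 2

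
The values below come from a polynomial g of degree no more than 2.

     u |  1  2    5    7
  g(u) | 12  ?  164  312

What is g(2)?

The 3 known points determine the degree-2 polynomial uniquely.
Write g(u) = au^2 + bu + c. Substituting each data point gives a linear system:
  a + b + c = 12
  25a + 5b + c = 164
  49a + 7b + c = 312
Solving the system yields a = 6, b = 2, c = 4.
So g(u) = 6u^2 + 2u + 4.
Then g(2) = 32.

32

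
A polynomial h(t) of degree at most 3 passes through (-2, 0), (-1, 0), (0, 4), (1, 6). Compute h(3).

-20

Forward differences of the values at t = -2, -1, 0, 1:
  h  : 0  0  4  6
  Δ  : 0  4  2
  Δ^2: 4  -2
  Δ^3: -6
The third differences are constant, confirming degree 3.
Interpolating (Newton forward form) and evaluating at t = 3 gives h(3) = -20.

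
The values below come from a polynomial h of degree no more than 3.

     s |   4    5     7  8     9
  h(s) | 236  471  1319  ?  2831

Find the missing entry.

1980

The 4 known points determine the degree-3 polynomial uniquely.
Write h(s) = as^3 + bs^2 + cs + d. Substituting each data point gives a linear system:
  64a + 16b + 4c + d = 236
  125a + 25b + 5c + d = 471
  343a + 49b + 7c + d = 1319
  729a + 81b + 9c + d = 2831
Solving the system yields a = 4, b = -1, c = 0, d = -4.
So h(s) = 4s^3 - s^2 - 4.
Then h(8) = 1980.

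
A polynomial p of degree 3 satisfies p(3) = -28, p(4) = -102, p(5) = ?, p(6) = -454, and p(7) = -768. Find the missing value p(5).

The 4 known points determine the degree-3 polynomial uniquely.
Write p(n) = an^3 + bn^2 + cn + d. Substituting each data point gives a linear system:
  27a + 9b + 3c + d = -28
  64a + 16b + 4c + d = -102
  216a + 36b + 6c + d = -454
  343a + 49b + 7c + d = -768
Solving the system yields a = -3, b = 5, c = 2, d = 2.
So p(n) = -3n³ + 5n² + 2n + 2.
Then p(5) = -238.

-238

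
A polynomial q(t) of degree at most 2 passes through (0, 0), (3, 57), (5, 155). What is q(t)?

Write q(t) = at^2 + bt + c. Substituting each data point gives a linear system:
  c = 0
  9a + 3b + c = 57
  25a + 5b + c = 155
Solving the system yields a = 6, b = 1, c = 0.
So q(t) = 6t^2 + t.
Check: q(0) = 0. ✓

q(t) = 6t^2 + t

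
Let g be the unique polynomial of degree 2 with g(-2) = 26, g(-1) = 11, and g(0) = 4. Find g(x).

Write g(x) = ax^2 + bx + c. Substituting each data point gives a linear system:
  4a - 2b + c = 26
  a - b + c = 11
  c = 4
Solving the system yields a = 4, b = -3, c = 4.
So g(x) = 4x^2 - 3x + 4.
Check: g(0) = 4. ✓

g(x) = 4x^2 - 3x + 4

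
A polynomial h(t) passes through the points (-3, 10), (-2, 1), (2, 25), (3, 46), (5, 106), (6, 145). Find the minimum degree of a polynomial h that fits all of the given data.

2

Divided differences on the nodes -3, -2, 2, 3, 5, 6:
  order 0: 10  1  25  46  106  145
  order 1: -9  6  21  30  39
  order 2: 3  3  3  3
  order 3: 0  0  0
  order 4: 0  0
  order 5: 0
The order-2 divided differences are all 3 (nonzero) and every higher order vanishes, so the data lies on a polynomial of degree exactly 2.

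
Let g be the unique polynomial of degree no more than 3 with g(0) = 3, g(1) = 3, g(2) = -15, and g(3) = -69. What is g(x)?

g(x) = -3x^3 + 3x + 3

Write g(x) = ax^3 + bx^2 + cx + d. Substituting each data point gives a linear system:
  d = 3
  a + b + c + d = 3
  8a + 4b + 2c + d = -15
  27a + 9b + 3c + d = -69
Solving the system yields a = -3, b = 0, c = 3, d = 3.
So g(x) = -3x³ + 3x + 3.
Check: g(2) = -15. ✓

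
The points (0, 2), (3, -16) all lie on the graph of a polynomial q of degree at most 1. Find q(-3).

20

Using the Lagrange interpolation formula with nodes 0, 3:
  L_0(x) = (x - 3) / -3
  L_1(x) = x / 3
Then q(x) = 2·L_0(x) - 16·L_1(x).
Expanding and collecting terms gives q(x) = -6x + 2.
Evaluating at x = -3: q(-3) = 20.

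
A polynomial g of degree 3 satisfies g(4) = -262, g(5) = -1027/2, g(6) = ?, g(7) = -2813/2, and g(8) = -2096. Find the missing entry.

-887

The 4 known points determine the degree-3 polynomial uniquely.
Write g(t) = at^3 + bt^2 + ct + d. Substituting each data point gives a linear system:
  64a + 16b + 4c + d = -262
  125a + 25b + 5c + d = -1027/2
  343a + 49b + 7c + d = -2813/2
  512a + 64b + 8c + d = -2096
Solving the system yields a = -4, b = -1, c = 3/2, d = 4.
So g(t) = -4t³ - t² + (3/2)t + 4.
Then g(6) = -887.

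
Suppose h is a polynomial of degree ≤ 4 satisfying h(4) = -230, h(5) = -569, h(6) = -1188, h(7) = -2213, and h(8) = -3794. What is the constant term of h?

Write h(x) = ax^4 + bx^3 + cx^2 + dx + e. Substituting each data point gives a linear system:
  256a + 64b + 16c + 4d + e = -230
  625a + 125b + 25c + 5d + e = -569
  1296a + 216b + 36c + 6d + e = -1188
  2401a + 343b + 49c + 7d + e = -2213
  4096a + 512b + 64c + 8d + e = -3794
Solving the system yields a = -1, b = 1, c = -4, d = 5, e = 6.
So h(x) = -x⁴ + x³ - 4x² + 5x + 6.
The constant term is 6.

6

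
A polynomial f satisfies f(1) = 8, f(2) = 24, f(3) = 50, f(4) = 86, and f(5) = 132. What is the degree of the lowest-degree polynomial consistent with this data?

2

Forward differences of the values at u = 1, 2, 3, 4, 5:
  f  : 8  24  50  86  132
  Δ  : 16  26  36  46
  Δ^2: 10  10  10
  Δ^3: 0  0
  Δ^4: 0
The second differences are constant (10) and nonzero, while all higher differences vanish, so the minimal degree is 2.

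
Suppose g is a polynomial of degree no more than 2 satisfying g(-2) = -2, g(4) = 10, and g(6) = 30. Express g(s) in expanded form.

g(s) = s^2 - 6

Write g(s) = as^2 + bs + c. Substituting each data point gives a linear system:
  4a - 2b + c = -2
  16a + 4b + c = 10
  36a + 6b + c = 30
Solving the system yields a = 1, b = 0, c = -6.
So g(s) = s^2 - 6.
Check: g(6) = 30. ✓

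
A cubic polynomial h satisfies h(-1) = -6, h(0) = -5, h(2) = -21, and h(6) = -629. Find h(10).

-2965

Write h(n) = an^3 + bn^2 + cn + d. Substituting each data point gives a linear system:
  -a + b - c + d = -6
  d = -5
  8a + 4b + 2c + d = -21
  216a + 36b + 6c + d = -629
Solving the system yields a = -3, b = 0, c = 4, d = -5.
So h(n) = -3n³ + 4n - 5.
Then h(10) = -2965.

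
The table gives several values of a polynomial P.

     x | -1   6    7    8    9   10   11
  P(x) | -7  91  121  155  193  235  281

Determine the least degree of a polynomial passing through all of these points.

2

Divided differences on the nodes -1, 6, 7, 8, 9, 10, 11:
  order 0: -7  91  121  155  193  235  281
  order 1: 14  30  34  38  42  46
  order 2: 2  2  2  2  2
  order 3: 0  0  0  0
  order 4: 0  0  0
  order 5: 0  0
  order 6: 0
The order-2 divided differences are all 2 (nonzero) and every higher order vanishes, so the data lies on a polynomial of degree exactly 2.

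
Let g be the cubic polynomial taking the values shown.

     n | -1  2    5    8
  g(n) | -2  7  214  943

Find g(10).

Forward differences of the values at n = -1, 2, 5, 8:
  g  : -2  7  214  943
  Δ  : 9  207  729
  Δ^2: 198  522
  Δ^3: 324
The third differences are constant, confirming degree 3.
Interpolating (Newton forward form) and evaluating at n = 10 gives g(10) = 1879.

1879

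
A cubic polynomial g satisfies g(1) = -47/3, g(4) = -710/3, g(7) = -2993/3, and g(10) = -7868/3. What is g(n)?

g(n) = -2n^3 - 6n^2 - (5/3)n - 6

Using the Lagrange interpolation formula with nodes 1, 4, 7, 10:
  L_0(n) = (n - 4)(n - 7)(n - 10) / -162
  L_1(n) = (n - 1)(n - 7)(n - 10) / 54
  L_2(n) = (n - 1)(n - 4)(n - 10) / -54
  L_3(n) = (n - 1)(n - 4)(n - 7) / 162
Then g(n) = -47/3·L_0(n) - 710/3·L_1(n) - 2993/3·L_2(n) - 7868/3·L_3(n).
Expanding and collecting terms gives g(n) = -2n^3 - 6n^2 - (5/3)n - 6.
Check: g(4) = -710/3. ✓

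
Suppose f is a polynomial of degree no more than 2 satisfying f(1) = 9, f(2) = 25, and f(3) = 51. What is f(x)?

Using the Lagrange interpolation formula with nodes 1, 2, 3:
  L_0(x) = (x - 2)(x - 3) / 2
  L_1(x) = (x - 1)(x - 3) / -1
  L_2(x) = (x - 1)(x - 2) / 2
Then f(x) = 9·L_0(x) + 25·L_1(x) + 51·L_2(x).
Expanding and collecting terms gives f(x) = 5x² + x + 3.
Check: f(2) = 25. ✓

f(x) = 5x^2 + x + 3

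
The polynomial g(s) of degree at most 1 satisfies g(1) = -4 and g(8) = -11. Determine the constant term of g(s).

Write g(s) = as + b. Substituting each data point gives a linear system:
  a + b = -4
  8a + b = -11
Solving the system yields a = -1, b = -3.
So g(s) = -s - 3.
The constant term is -3.

-3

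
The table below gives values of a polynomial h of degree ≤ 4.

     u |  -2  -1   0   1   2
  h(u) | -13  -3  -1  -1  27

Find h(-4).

Using the Lagrange interpolation formula with nodes -2, -1, 0, 1, 2:
  L_0(u) = (u + 1)u(u - 1)(u - 2) / 24
  L_1(u) = (u + 2)u(u - 1)(u - 2) / -6
  L_2(u) = (u + 2)(u + 1)(u - 1)(u - 2) / 4
  L_3(u) = (u + 2)(u + 1)u(u - 2) / -6
  L_4(u) = (u + 2)(u + 1)u(u - 1) / 24
Then h(u) = -13·L_0(u) - 3·L_1(u) - 1·L_2(u) - 1·L_3(u) + 27·L_4(u).
Expanding and collecting terms gives h(u) = u^4 + 3u^3 - 2u^2 - 2u - 1.
Evaluating at u = -4: h(-4) = 39.

39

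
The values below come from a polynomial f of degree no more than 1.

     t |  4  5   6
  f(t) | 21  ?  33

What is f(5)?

The 2 known points determine the degree-1 polynomial uniquely.
Write f(t) = at + b. Substituting each data point gives a linear system:
  4a + b = 21
  6a + b = 33
Solving the system yields a = 6, b = -3.
So f(t) = 6t - 3.
Then f(5) = 27.

27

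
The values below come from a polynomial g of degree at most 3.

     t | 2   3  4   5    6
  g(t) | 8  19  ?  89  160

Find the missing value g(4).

44

The 4 known points determine the degree-3 polynomial uniquely.
Write g(t) = at^3 + bt^2 + ct + d. Substituting each data point gives a linear system:
  8a + 4b + 2c + d = 8
  27a + 9b + 3c + d = 19
  125a + 25b + 5c + d = 89
  216a + 36b + 6c + d = 160
Solving the system yields a = 1, b = -2, c = 2, d = 4.
So g(t) = t^3 - 2t^2 + 2t + 4.
Then g(4) = 44.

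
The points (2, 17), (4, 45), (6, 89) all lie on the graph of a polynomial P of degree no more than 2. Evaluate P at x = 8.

Using the Lagrange interpolation formula with nodes 2, 4, 6:
  L_0(x) = (x - 4)(x - 6) / 8
  L_1(x) = (x - 2)(x - 6) / -4
  L_2(x) = (x - 2)(x - 4) / 8
Then P(x) = 17·L_0(x) + 45·L_1(x) + 89·L_2(x).
Expanding and collecting terms gives P(x) = 2x^2 + 2x + 5.
Evaluating at x = 8: P(8) = 149.

149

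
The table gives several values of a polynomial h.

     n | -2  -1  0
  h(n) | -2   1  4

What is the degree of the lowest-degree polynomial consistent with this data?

1

Forward differences of the values at n = -2, -1, 0:
  h  : -2  1  4
  Δ  : 3  3
  Δ^2: 0
The first differences are constant (3) and nonzero, while all higher differences vanish, so the minimal degree is 1.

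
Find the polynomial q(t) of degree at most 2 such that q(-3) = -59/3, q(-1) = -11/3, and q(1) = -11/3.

q(t) = -2t^2 - 5/3

Using the Lagrange interpolation formula with nodes -3, -1, 1:
  L_0(t) = (t + 1)(t - 1) / 8
  L_1(t) = (t + 3)(t - 1) / -4
  L_2(t) = (t + 3)(t + 1) / 8
Then q(t) = -59/3·L_0(t) - 11/3·L_1(t) - 11/3·L_2(t).
Expanding and collecting terms gives q(t) = -2t^2 - 5/3.
Check: q(-3) = -59/3. ✓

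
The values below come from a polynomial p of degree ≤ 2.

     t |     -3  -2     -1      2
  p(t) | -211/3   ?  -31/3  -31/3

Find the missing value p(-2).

-103/3

The 3 known points determine the degree-2 polynomial uniquely.
Write p(t) = at^2 + bt + c. Substituting each data point gives a linear system:
  9a - 3b + c = -211/3
  a - b + c = -31/3
  4a + 2b + c = -31/3
Solving the system yields a = -6, b = 6, c = 5/3.
So p(t) = -6t² + 6t + 5/3.
Then p(-2) = -103/3.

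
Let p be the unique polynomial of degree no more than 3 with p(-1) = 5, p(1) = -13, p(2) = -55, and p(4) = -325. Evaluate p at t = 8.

Using the Lagrange interpolation formula with nodes -1, 1, 2, 4:
  L_0(t) = (t - 1)(t - 2)(t - 4) / -30
  L_1(t) = (t + 1)(t - 2)(t - 4) / 6
  L_2(t) = (t + 1)(t - 1)(t - 4) / -6
  L_3(t) = (t + 1)(t - 1)(t - 2) / 30
Then p(t) = 5·L_0(t) - 13·L_1(t) - 55·L_2(t) - 325·L_3(t).
Expanding and collecting terms gives p(t) = -4t³ - 3t² - 5t - 1.
Evaluating at t = 8: p(8) = -2281.

-2281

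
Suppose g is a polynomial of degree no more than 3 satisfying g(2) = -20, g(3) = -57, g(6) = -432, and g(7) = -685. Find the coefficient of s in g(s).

1

Write g(s) = as^3 + bs^2 + cs + d. Substituting each data point gives a linear system:
  8a + 4b + 2c + d = -20
  27a + 9b + 3c + d = -57
  216a + 36b + 6c + d = -432
  343a + 49b + 7c + d = -685
Solving the system yields a = -2, b = 0, c = 1, d = -6.
So g(s) = -2s^3 + s - 6.
The coefficient of s is 1.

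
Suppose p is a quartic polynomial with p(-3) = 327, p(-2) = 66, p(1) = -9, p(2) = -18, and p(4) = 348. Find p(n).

p(n) = 3n^4 - 5n^3 - 6n^2 - n

Using the Lagrange interpolation formula with nodes -3, -2, 1, 2, 4:
  L_0(n) = (n + 2)(n - 1)(n - 2)(n - 4) / 140
  L_1(n) = (n + 3)(n - 1)(n - 2)(n - 4) / -72
  L_2(n) = (n + 3)(n + 2)(n - 2)(n - 4) / 36
  L_3(n) = (n + 3)(n + 2)(n - 1)(n - 4) / -40
  L_4(n) = (n + 3)(n + 2)(n - 1)(n - 2) / 252
Then p(n) = 327·L_0(n) + 66·L_1(n) - 9·L_2(n) - 18·L_3(n) + 348·L_4(n).
Expanding and collecting terms gives p(n) = 3n^4 - 5n^3 - 6n^2 - n.
Check: p(2) = -18. ✓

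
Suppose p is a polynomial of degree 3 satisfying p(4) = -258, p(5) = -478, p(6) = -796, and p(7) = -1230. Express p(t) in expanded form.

Write p(t) = at^3 + bt^2 + ct + d. Substituting each data point gives a linear system:
  64a + 16b + 4c + d = -258
  125a + 25b + 5c + d = -478
  216a + 36b + 6c + d = -796
  343a + 49b + 7c + d = -1230
Solving the system yields a = -3, b = -4, c = -1, d = 2.
So p(t) = -3t³ - 4t² - t + 2.
Check: p(7) = -1230. ✓

p(t) = -3t^3 - 4t^2 - t + 2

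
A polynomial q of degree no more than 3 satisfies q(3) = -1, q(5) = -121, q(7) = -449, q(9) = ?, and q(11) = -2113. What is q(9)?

-1081

The 4 known points determine the degree-3 polynomial uniquely.
Write q(x) = ax^3 + bx^2 + cx + d. Substituting each data point gives a linear system:
  27a + 9b + 3c + d = -1
  125a + 25b + 5c + d = -121
  343a + 49b + 7c + d = -449
  1331a + 121b + 11c + d = -2113
Solving the system yields a = -2, b = 4, c = 6, d = -1.
So q(x) = -2x³ + 4x² + 6x - 1.
Then q(9) = -1081.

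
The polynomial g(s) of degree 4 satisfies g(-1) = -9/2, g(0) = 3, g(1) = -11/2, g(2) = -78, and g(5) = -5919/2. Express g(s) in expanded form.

g(s) = -5s^4 + 2s^3 - 3s^2 - (5/2)s + 3

Write g(s) = as^4 + bs^3 + cs^2 + ds + e. Substituting each data point gives a linear system:
  a - b + c - d + e = -9/2
  e = 3
  a + b + c + d + e = -11/2
  16a + 8b + 4c + 2d + e = -78
  625a + 125b + 25c + 5d + e = -5919/2
Solving the system yields a = -5, b = 2, c = -3, d = -5/2, e = 3.
So g(s) = -5s^4 + 2s^3 - 3s^2 - (5/2)s + 3.
Check: g(1) = -11/2. ✓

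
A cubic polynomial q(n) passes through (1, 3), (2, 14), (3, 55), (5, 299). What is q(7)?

879

Using the Lagrange interpolation formula with nodes 1, 2, 3, 5:
  L_0(n) = (n - 2)(n - 3)(n - 5) / -8
  L_1(n) = (n - 1)(n - 3)(n - 5) / 3
  L_2(n) = (n - 1)(n - 2)(n - 5) / -4
  L_3(n) = (n - 1)(n - 2)(n - 3) / 24
Then q(n) = 3·L_0(n) + 14·L_1(n) + 55·L_2(n) + 299·L_3(n).
Expanding and collecting terms gives q(n) = 3n^3 - 3n^2 - n + 4.
Evaluating at n = 7: q(7) = 879.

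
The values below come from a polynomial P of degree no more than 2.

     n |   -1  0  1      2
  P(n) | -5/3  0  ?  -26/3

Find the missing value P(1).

On equispaced nodes a degree-2 polynomial has vanishing third forward difference, so
  - P(-1) + 3·P(0) - 3·P(1) + P(2) = 0.
Substituting the known values and solving for P(1):
  -3·P(1) = 7
  P(1) = -7/3.

-7/3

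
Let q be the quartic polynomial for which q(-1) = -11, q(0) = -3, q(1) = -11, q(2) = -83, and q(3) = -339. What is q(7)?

Using the Lagrange interpolation formula with nodes -1, 0, 1, 2, 3:
  L_0(u) = u(u - 1)(u - 2)(u - 3) / 24
  L_1(u) = (u + 1)(u - 1)(u - 2)(u - 3) / -6
  L_2(u) = (u + 1)u(u - 2)(u - 3) / 4
  L_3(u) = (u + 1)u(u - 1)(u - 3) / -6
  L_4(u) = (u + 1)u(u - 1)(u - 2) / 24
Then q(u) = -11·L_0(u) - 3·L_1(u) - 11·L_2(u) - 83·L_3(u) - 339·L_4(u).
Expanding and collecting terms gives q(u) = -3u^4 - 2u^3 - 5u^2 + 2u - 3.
Evaluating at u = 7: q(7) = -8123.

-8123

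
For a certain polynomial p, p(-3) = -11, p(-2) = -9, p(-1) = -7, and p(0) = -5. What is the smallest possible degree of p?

1

Forward differences of the values at t = -3, -2, -1, 0:
  p  : -11  -9  -7  -5
  Δ  : 2  2  2
  Δ^2: 0  0
  Δ^3: 0
The first differences are constant (2) and nonzero, while all higher differences vanish, so the minimal degree is 1.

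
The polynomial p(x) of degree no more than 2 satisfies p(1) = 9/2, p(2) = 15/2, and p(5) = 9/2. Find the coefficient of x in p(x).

6

Write p(x) = ax^2 + bx + c. Substituting each data point gives a linear system:
  a + b + c = 9/2
  4a + 2b + c = 15/2
  25a + 5b + c = 9/2
Solving the system yields a = -1, b = 6, c = -1/2.
So p(x) = -x^2 + 6x - 1/2.
The coefficient of x is 6.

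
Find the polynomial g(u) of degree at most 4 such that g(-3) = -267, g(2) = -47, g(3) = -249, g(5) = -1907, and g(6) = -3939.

g(u) = -3u^4 - 2u^2 + 3u + 3

Write g(u) = au^4 + bu^3 + cu^2 + du + e. Substituting each data point gives a linear system:
  81a - 27b + 9c - 3d + e = -267
  16a + 8b + 4c + 2d + e = -47
  81a + 27b + 9c + 3d + e = -249
  625a + 125b + 25c + 5d + e = -1907
  1296a + 216b + 36c + 6d + e = -3939
Solving the system yields a = -3, b = 0, c = -2, d = 3, e = 3.
So g(u) = -3u^4 - 2u^2 + 3u + 3.
Check: g(5) = -1907. ✓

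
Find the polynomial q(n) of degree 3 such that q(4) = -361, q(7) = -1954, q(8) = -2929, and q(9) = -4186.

q(n) = -6n^3 + 3n^2 - 6n - 1

Write q(n) = an^3 + bn^2 + cn + d. Substituting each data point gives a linear system:
  64a + 16b + 4c + d = -361
  343a + 49b + 7c + d = -1954
  512a + 64b + 8c + d = -2929
  729a + 81b + 9c + d = -4186
Solving the system yields a = -6, b = 3, c = -6, d = -1.
So q(n) = -6n³ + 3n² - 6n - 1.
Check: q(9) = -4186. ✓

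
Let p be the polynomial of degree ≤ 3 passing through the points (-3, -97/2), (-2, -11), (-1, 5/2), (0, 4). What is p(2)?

19

Using the Lagrange interpolation formula with nodes -3, -2, -1, 0:
  L_0(u) = (u + 2)(u + 1)u / -6
  L_1(u) = (u + 3)(u + 1)u / 2
  L_2(u) = (u + 3)(u + 2)u / -2
  L_3(u) = (u + 3)(u + 2)(u + 1) / 6
Then p(u) = -97/2·L_0(u) - 11·L_1(u) + 5/2·L_2(u) + 4·L_3(u).
Expanding and collecting terms gives p(u) = 2u³ - (1/2)u + 4.
Evaluating at u = 2: p(2) = 19.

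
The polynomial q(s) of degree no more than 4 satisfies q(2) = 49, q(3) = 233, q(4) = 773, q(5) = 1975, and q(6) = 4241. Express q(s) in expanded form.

q(s) = 4s^4 - 5s^3 + 3s^2 + 4s + 5

Write q(s) = as^4 + bs^3 + cs^2 + ds + e. Substituting each data point gives a linear system:
  16a + 8b + 4c + 2d + e = 49
  81a + 27b + 9c + 3d + e = 233
  256a + 64b + 16c + 4d + e = 773
  625a + 125b + 25c + 5d + e = 1975
  1296a + 216b + 36c + 6d + e = 4241
Solving the system yields a = 4, b = -5, c = 3, d = 4, e = 5.
So q(s) = 4s^4 - 5s^3 + 3s^2 + 4s + 5.
Check: q(2) = 49. ✓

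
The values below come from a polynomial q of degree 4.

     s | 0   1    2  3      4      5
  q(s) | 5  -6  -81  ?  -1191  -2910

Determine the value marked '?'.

-382

The 5 known points determine the degree-4 polynomial uniquely.
Write q(s) = as^4 + bs^3 + cs^2 + ds + e. Substituting each data point gives a linear system:
  e = 5
  a + b + c + d + e = -6
  16a + 8b + 4c + 2d + e = -81
  256a + 64b + 16c + 4d + e = -1191
  625a + 125b + 25c + 5d + e = -2910
Solving the system yields a = -5, b = 3, c = -6, d = -3, e = 5.
So q(s) = -5s^4 + 3s^3 - 6s^2 - 3s + 5.
Then q(3) = -382.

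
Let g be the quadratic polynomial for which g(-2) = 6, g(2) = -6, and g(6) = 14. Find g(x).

Write g(x) = ax^2 + bx + c. Substituting each data point gives a linear system:
  4a - 2b + c = 6
  4a + 2b + c = -6
  36a + 6b + c = 14
Solving the system yields a = 1, b = -3, c = -4.
So g(x) = x² - 3x - 4.
Check: g(6) = 14. ✓

g(x) = x^2 - 3x - 4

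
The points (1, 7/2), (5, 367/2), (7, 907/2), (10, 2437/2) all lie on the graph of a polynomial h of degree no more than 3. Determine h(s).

Write h(s) = as^3 + bs^2 + cs + d. Substituting each data point gives a linear system:
  a + b + c + d = 7/2
  125a + 25b + 5c + d = 367/2
  343a + 49b + 7c + d = 907/2
  1000a + 100b + 10c + d = 2437/2
Solving the system yields a = 1, b = 2, c = 2, d = -3/2.
So h(s) = s^3 + 2s^2 + 2s - 3/2.
Check: h(10) = 2437/2. ✓

h(s) = s^3 + 2s^2 + 2s - 3/2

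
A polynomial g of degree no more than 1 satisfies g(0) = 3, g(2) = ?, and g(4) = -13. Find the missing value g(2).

The 2 known points determine the degree-1 polynomial uniquely.
Write g(x) = ax + b. Substituting each data point gives a linear system:
  b = 3
  4a + b = -13
Solving the system yields a = -4, b = 3.
So g(x) = -4x + 3.
Then g(2) = -5.

-5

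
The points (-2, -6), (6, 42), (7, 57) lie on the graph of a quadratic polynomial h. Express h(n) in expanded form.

h(n) = n^2 + 2n - 6

Write h(n) = an^2 + bn + c. Substituting each data point gives a linear system:
  4a - 2b + c = -6
  36a + 6b + c = 42
  49a + 7b + c = 57
Solving the system yields a = 1, b = 2, c = -6.
So h(n) = n^2 + 2n - 6.
Check: h(6) = 42. ✓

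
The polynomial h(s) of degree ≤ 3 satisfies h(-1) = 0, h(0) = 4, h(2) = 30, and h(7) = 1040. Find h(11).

Write h(s) = as^3 + bs^2 + cs + d. Substituting each data point gives a linear system:
  -a + b - c + d = 0
  d = 4
  8a + 4b + 2c + d = 30
  343a + 49b + 7c + d = 1040
Solving the system yields a = 3, b = 0, c = 1, d = 4.
So h(s) = 3s^3 + s + 4.
Then h(11) = 4008.

4008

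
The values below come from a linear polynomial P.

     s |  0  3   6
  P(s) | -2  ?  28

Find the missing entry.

The 2 known points determine the degree-1 polynomial uniquely.
Write P(s) = as + b. Substituting each data point gives a linear system:
  b = -2
  6a + b = 28
Solving the system yields a = 5, b = -2.
So P(s) = 5s - 2.
Then P(3) = 13.

13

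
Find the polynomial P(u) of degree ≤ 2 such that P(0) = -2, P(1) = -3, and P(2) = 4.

Using the Lagrange interpolation formula with nodes 0, 1, 2:
  L_0(u) = (u - 1)(u - 2) / 2
  L_1(u) = u(u - 2) / -1
  L_2(u) = u(u - 1) / 2
Then P(u) = -2·L_0(u) - 3·L_1(u) + 4·L_2(u).
Expanding and collecting terms gives P(u) = 4u^2 - 5u - 2.
Check: P(0) = -2. ✓

P(u) = 4u^2 - 5u - 2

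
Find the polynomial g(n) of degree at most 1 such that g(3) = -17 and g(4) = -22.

g(n) = -5n - 2

Write g(n) = an + b. Substituting each data point gives a linear system:
  3a + b = -17
  4a + b = -22
Solving the system yields a = -5, b = -2.
So g(n) = -5n - 2.
Check: g(3) = -17. ✓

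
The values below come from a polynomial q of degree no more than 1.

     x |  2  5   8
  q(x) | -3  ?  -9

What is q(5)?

-6

On equispaced nodes a degree-1 polynomial has vanishing second forward difference, so
  q(2) - 2·q(5) + q(8) = 0.
Substituting the known values and solving for q(5):
  -2·q(5) = 12
  q(5) = -6.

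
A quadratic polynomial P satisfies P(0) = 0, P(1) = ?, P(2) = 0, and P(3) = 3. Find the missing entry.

On equispaced nodes a degree-2 polynomial has vanishing third forward difference, so
  - P(0) + 3·P(1) - 3·P(2) + P(3) = 0.
Substituting the known values and solving for P(1):
  3·P(1) = -3
  P(1) = -1.

-1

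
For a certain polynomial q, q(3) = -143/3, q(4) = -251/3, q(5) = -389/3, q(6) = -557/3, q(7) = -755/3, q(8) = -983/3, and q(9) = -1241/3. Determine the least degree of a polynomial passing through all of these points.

2

Forward differences of the values at u = 3, 4, 5, 6, 7, 8, 9:
  q  : -143/3  -251/3  -389/3  -557/3  -755/3  -983/3  -1241/3
  Δ  : -36  -46  -56  -66  -76  -86
  Δ^2: -10  -10  -10  -10  -10
  Δ^3: 0  0  0  0
  Δ^4: 0  0  0
  Δ^5: 0  0
  Δ^6: 0
The second differences are constant (-10) and nonzero, while all higher differences vanish, so the minimal degree is 2.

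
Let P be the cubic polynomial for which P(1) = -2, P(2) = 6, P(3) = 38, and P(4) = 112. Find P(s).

P(s) = 3s^3 - 6s^2 + 5s - 4

Using the Lagrange interpolation formula with nodes 1, 2, 3, 4:
  L_0(s) = (s - 2)(s - 3)(s - 4) / -6
  L_1(s) = (s - 1)(s - 3)(s - 4) / 2
  L_2(s) = (s - 1)(s - 2)(s - 4) / -2
  L_3(s) = (s - 1)(s - 2)(s - 3) / 6
Then P(s) = -2·L_0(s) + 6·L_1(s) + 38·L_2(s) + 112·L_3(s).
Expanding and collecting terms gives P(s) = 3s³ - 6s² + 5s - 4.
Check: P(3) = 38. ✓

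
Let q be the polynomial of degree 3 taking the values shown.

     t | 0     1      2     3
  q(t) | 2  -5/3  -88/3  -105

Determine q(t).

q(t) = -4t^3 + (1/3)t + 2

Write q(t) = at^3 + bt^2 + ct + d. Substituting each data point gives a linear system:
  d = 2
  a + b + c + d = -5/3
  8a + 4b + 2c + d = -88/3
  27a + 9b + 3c + d = -105
Solving the system yields a = -4, b = 0, c = 1/3, d = 2.
So q(t) = -4t^3 + (1/3)t + 2.
Check: q(0) = 2. ✓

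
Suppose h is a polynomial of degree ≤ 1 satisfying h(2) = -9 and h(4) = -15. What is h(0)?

Using the Lagrange interpolation formula with nodes 2, 4:
  L_0(x) = (x - 4) / -2
  L_1(x) = (x - 2) / 2
Then h(x) = -9·L_0(x) - 15·L_1(x).
Expanding and collecting terms gives h(x) = -3x - 3.
Evaluating at x = 0: h(0) = -3.

-3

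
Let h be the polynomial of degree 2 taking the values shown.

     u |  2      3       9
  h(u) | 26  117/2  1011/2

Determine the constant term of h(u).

Write h(u) = au^2 + bu + c. Substituting each data point gives a linear system:
  4a + 2b + c = 26
  9a + 3b + c = 117/2
  81a + 9b + c = 1011/2
Solving the system yields a = 6, b = 5/2, c = -3.
So h(u) = 6u² + (5/2)u - 3.
The constant term is -3.

-3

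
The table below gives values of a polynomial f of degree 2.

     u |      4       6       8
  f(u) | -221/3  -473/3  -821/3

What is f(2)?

Write f(u) = au^2 + bu + c. Substituting each data point gives a linear system:
  16a + 4b + c = -221/3
  36a + 6b + c = -473/3
  64a + 8b + c = -821/3
Solving the system yields a = -4, b = -2, c = -5/3.
So f(u) = -4u^2 - 2u - 5/3.
Then f(2) = -65/3.

-65/3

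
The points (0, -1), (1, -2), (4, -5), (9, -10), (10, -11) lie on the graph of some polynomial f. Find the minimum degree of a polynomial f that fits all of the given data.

Divided differences on the nodes 0, 1, 4, 9, 10:
  order 0: -1  -2  -5  -10  -11
  order 1: -1  -1  -1  -1
  order 2: 0  0  0
  order 3: 0  0
  order 4: 0
The order-1 divided differences are all -1 (nonzero) and every higher order vanishes, so the data lies on a polynomial of degree exactly 1.

1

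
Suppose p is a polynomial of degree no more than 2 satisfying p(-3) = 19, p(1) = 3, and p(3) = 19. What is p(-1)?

Write p(n) = an^2 + bn + c. Substituting each data point gives a linear system:
  9a - 3b + c = 19
  a + b + c = 3
  9a + 3b + c = 19
Solving the system yields a = 2, b = 0, c = 1.
So p(n) = 2n^2 + 1.
Then p(-1) = 3.

3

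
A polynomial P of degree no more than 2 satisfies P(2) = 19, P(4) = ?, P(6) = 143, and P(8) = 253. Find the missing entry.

65

On equispaced nodes a degree-2 polynomial has vanishing third forward difference, so
  - P(2) + 3·P(4) - 3·P(6) + P(8) = 0.
Substituting the known values and solving for P(4):
  3·P(4) = 195
  P(4) = 65.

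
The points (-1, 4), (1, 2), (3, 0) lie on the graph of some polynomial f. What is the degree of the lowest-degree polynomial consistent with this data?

Forward differences of the values at s = -1, 1, 3:
  f  : 4  2  0
  Δ  : -2  -2
  Δ^2: 0
The first differences are constant (-2) and nonzero, while all higher differences vanish, so the minimal degree is 1.

1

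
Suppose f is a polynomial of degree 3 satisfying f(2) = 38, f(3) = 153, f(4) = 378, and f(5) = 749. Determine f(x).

f(x) = 6x^3 + x^2 - 4x - 6

Write f(x) = ax^3 + bx^2 + cx + d. Substituting each data point gives a linear system:
  8a + 4b + 2c + d = 38
  27a + 9b + 3c + d = 153
  64a + 16b + 4c + d = 378
  125a + 25b + 5c + d = 749
Solving the system yields a = 6, b = 1, c = -4, d = -6.
So f(x) = 6x^3 + x^2 - 4x - 6.
Check: f(3) = 153. ✓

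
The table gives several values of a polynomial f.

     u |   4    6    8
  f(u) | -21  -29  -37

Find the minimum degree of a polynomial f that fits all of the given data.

1

Forward differences of the values at u = 4, 6, 8:
  f  : -21  -29  -37
  Δ  : -8  -8
  Δ^2: 0
The first differences are constant (-8) and nonzero, while all higher differences vanish, so the minimal degree is 1.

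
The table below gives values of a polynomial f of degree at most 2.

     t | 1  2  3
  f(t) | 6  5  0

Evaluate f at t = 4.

Using the Lagrange interpolation formula with nodes 1, 2, 3:
  L_0(t) = (t - 2)(t - 3) / 2
  L_1(t) = (t - 1)(t - 3) / -1
  L_2(t) = (t - 1)(t - 2) / 2
Then f(t) = 6·L_0(t) + 5·L_1(t) + 0·L_2(t).
Expanding and collecting terms gives f(t) = -2t² + 5t + 3.
Evaluating at t = 4: f(4) = -9.

-9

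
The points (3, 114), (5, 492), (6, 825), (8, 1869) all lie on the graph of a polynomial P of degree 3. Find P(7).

Write P(n) = an^3 + bn^2 + cn + d. Substituting each data point gives a linear system:
  27a + 9b + 3c + d = 114
  125a + 25b + 5c + d = 492
  216a + 36b + 6c + d = 825
  512a + 64b + 8c + d = 1869
Solving the system yields a = 3, b = 6, c = -6, d = -3.
So P(n) = 3n^3 + 6n^2 - 6n - 3.
Then P(7) = 1278.

1278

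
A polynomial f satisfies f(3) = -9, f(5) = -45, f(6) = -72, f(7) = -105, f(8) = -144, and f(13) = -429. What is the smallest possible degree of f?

Divided differences on the nodes 3, 5, 6, 7, 8, 13:
  order 0: -9  -45  -72  -105  -144  -429
  order 1: -18  -27  -33  -39  -57
  order 2: -3  -3  -3  -3
  order 3: 0  0  0
  order 4: 0  0
  order 5: 0
The order-2 divided differences are all -3 (nonzero) and every higher order vanishes, so the data lies on a polynomial of degree exactly 2.

2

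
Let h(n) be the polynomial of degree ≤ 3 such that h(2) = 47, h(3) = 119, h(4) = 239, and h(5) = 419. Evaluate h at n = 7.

1007

Using the Lagrange interpolation formula with nodes 2, 3, 4, 5:
  L_0(n) = (n - 3)(n - 4)(n - 5) / -6
  L_1(n) = (n - 2)(n - 4)(n - 5) / 2
  L_2(n) = (n - 2)(n - 3)(n - 5) / -2
  L_3(n) = (n - 2)(n - 3)(n - 4) / 6
Then h(n) = 47·L_0(n) + 119·L_1(n) + 239·L_2(n) + 419·L_3(n).
Expanding and collecting terms gives h(n) = 2n^3 + 6n^2 + 4n - 1.
Evaluating at n = 7: h(7) = 1007.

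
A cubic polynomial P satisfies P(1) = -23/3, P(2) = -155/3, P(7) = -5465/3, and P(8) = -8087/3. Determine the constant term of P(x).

Write P(x) = ax^3 + bx^2 + cx + d. Substituting each data point gives a linear system:
  a + b + c + d = -23/3
  8a + 4b + 2c + d = -155/3
  343a + 49b + 7c + d = -5465/3
  512a + 64b + 8c + d = -8087/3
Solving the system yields a = -5, b = -5/3, c = -4, d = 3.
So P(x) = -5x³ - (5/3)x² - 4x + 3.
The constant term is 3.

3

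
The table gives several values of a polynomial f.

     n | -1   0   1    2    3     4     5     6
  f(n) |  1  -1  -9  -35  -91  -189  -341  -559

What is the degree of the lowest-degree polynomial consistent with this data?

Forward differences of the values at n = -1, 0, 1, 2, 3, 4, 5, 6:
  f  : 1  -1  -9  -35  -91  -189  -341  -559
  Δ  : -2  -8  -26  -56  -98  -152  -218
  Δ^2: -6  -18  -30  -42  -54  -66
  Δ^3: -12  -12  -12  -12  -12
  Δ^4: 0  0  0  0
  Δ^5: 0  0  0
  Δ^6: 0  0
  Δ^7: 0
The third differences are constant (-12) and nonzero, while all higher differences vanish, so the minimal degree is 3.

3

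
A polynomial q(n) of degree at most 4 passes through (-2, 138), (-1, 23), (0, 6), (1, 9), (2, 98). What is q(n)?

Write q(n) = an^4 + bn^3 + cn^2 + dn + e. Substituting each data point gives a linear system:
  16a - 8b + 4c - 2d + e = 138
  a - b + c - d + e = 23
  e = 6
  a + b + c + d + e = 9
  16a + 8b + 4c + 2d + e = 98
Solving the system yields a = 6, b = -1, c = 4, d = -6, e = 6.
So q(n) = 6n⁴ - n³ + 4n² - 6n + 6.
Check: q(0) = 6. ✓

q(n) = 6n^4 - n^3 + 4n^2 - 6n + 6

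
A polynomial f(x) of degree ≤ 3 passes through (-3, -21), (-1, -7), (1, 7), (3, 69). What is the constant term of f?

-3

Write f(x) = ax^3 + bx^2 + cx + d. Substituting each data point gives a linear system:
  -27a + 9b - 3c + d = -21
  -a + b - c + d = -7
  a + b + c + d = 7
  27a + 9b + 3c + d = 69
Solving the system yields a = 1, b = 3, c = 6, d = -3.
So f(x) = x^3 + 3x^2 + 6x - 3.
The constant term is -3.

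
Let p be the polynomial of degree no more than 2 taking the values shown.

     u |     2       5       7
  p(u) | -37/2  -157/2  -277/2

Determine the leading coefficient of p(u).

Write p(u) = au^2 + bu + c. Substituting each data point gives a linear system:
  4a + 2b + c = -37/2
  25a + 5b + c = -157/2
  49a + 7b + c = -277/2
Solving the system yields a = -2, b = -6, c = 3/2.
So p(u) = -2u^2 - 6u + 3/2.
The leading coefficient is -2.

-2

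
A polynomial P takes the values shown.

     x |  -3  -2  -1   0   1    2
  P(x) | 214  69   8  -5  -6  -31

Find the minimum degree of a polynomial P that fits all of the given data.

3

Forward differences of the values at x = -3, -2, -1, 0, 1, 2:
  P  : 214  69  8  -5  -6  -31
  Δ  : -145  -61  -13  -1  -25
  Δ^2: 84  48  12  -24
  Δ^3: -36  -36  -36
  Δ^4: 0  0
  Δ^5: 0
The third differences are constant (-36) and nonzero, while all higher differences vanish, so the minimal degree is 3.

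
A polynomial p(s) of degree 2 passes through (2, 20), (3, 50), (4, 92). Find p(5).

146

Write p(s) = as^2 + bs + c. Substituting each data point gives a linear system:
  4a + 2b + c = 20
  9a + 3b + c = 50
  16a + 4b + c = 92
Solving the system yields a = 6, b = 0, c = -4.
So p(s) = 6s^2 - 4.
Then p(5) = 146.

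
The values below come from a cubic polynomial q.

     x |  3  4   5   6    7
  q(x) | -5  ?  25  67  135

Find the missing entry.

3

On equispaced nodes a degree-3 polynomial has vanishing fourth forward difference, so
  q(3) - 4·q(4) + 6·q(5) - 4·q(6) + q(7) = 0.
Substituting the known values and solving for q(4):
  -4·q(4) = -12
  q(4) = 3.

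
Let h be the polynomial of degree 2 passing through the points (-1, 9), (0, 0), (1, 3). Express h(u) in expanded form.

Write h(u) = au^2 + bu + c. Substituting each data point gives a linear system:
  a - b + c = 9
  c = 0
  a + b + c = 3
Solving the system yields a = 6, b = -3, c = 0.
So h(u) = 6u² - 3u.
Check: h(0) = 0. ✓

h(u) = 6u^2 - 3u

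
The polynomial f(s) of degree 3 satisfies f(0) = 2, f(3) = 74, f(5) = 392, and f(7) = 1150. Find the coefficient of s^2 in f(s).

-5

Write f(s) = as^3 + bs^2 + cs + d. Substituting each data point gives a linear system:
  d = 2
  27a + 9b + 3c + d = 74
  125a + 25b + 5c + d = 392
  343a + 49b + 7c + d = 1150
Solving the system yields a = 4, b = -5, c = 3, d = 2.
So f(s) = 4s^3 - 5s^2 + 3s + 2.
The coefficient of s^2 is -5.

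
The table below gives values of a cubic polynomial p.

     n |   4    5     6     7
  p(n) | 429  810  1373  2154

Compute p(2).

Write p(n) = an^3 + bn^2 + cn + d. Substituting each data point gives a linear system:
  64a + 16b + 4c + d = 429
  125a + 25b + 5c + d = 810
  216a + 36b + 6c + d = 1373
  343a + 49b + 7c + d = 2154
Solving the system yields a = 6, b = 1, c = 6, d = 5.
So p(n) = 6n^3 + n^2 + 6n + 5.
Then p(2) = 69.

69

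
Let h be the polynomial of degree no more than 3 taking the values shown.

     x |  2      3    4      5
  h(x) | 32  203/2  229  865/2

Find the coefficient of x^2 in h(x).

Write h(x) = ax^3 + bx^2 + cx + d. Substituting each data point gives a linear system:
  8a + 4b + 2c + d = 32
  27a + 9b + 3c + d = 203/2
  64a + 16b + 4c + d = 229
  125a + 25b + 5c + d = 865/2
Solving the system yields a = 3, b = 2, c = 5/2, d = -5.
So h(x) = 3x³ + 2x² + (5/2)x - 5.
The coefficient of x^2 is 2.

2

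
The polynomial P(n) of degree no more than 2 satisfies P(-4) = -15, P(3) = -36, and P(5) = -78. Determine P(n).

P(n) = -2n^2 - 5n - 3

Write P(n) = an^2 + bn + c. Substituting each data point gives a linear system:
  16a - 4b + c = -15
  9a + 3b + c = -36
  25a + 5b + c = -78
Solving the system yields a = -2, b = -5, c = -3.
So P(n) = -2n² - 5n - 3.
Check: P(3) = -36. ✓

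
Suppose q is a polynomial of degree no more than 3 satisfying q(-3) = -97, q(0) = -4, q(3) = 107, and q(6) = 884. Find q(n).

Using the Lagrange interpolation formula with nodes -3, 0, 3, 6:
  L_0(n) = n(n - 3)(n - 6) / -162
  L_1(n) = (n + 3)(n - 3)(n - 6) / 54
  L_2(n) = (n + 3)n(n - 6) / -54
  L_3(n) = (n + 3)n(n - 3) / 162
Then q(n) = -97·L_0(n) - 4·L_1(n) + 107·L_2(n) + 884·L_3(n).
Expanding and collecting terms gives q(n) = 4n^3 + n^2 - 2n - 4.
Check: q(3) = 107. ✓

q(n) = 4n^3 + n^2 - 2n - 4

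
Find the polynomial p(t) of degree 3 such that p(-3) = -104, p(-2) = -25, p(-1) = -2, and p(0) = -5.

p(t) = 5t^3 + 2t^2 - 6t - 5

Using the Lagrange interpolation formula with nodes -3, -2, -1, 0:
  L_0(t) = (t + 2)(t + 1)t / -6
  L_1(t) = (t + 3)(t + 1)t / 2
  L_2(t) = (t + 3)(t + 2)t / -2
  L_3(t) = (t + 3)(t + 2)(t + 1) / 6
Then p(t) = -104·L_0(t) - 25·L_1(t) - 2·L_2(t) - 5·L_3(t).
Expanding and collecting terms gives p(t) = 5t^3 + 2t^2 - 6t - 5.
Check: p(-2) = -25. ✓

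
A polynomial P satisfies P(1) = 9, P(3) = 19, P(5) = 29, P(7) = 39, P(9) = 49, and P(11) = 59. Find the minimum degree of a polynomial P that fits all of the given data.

Forward differences of the values at s = 1, 3, 5, 7, 9, 11:
  P  : 9  19  29  39  49  59
  Δ  : 10  10  10  10  10
  Δ^2: 0  0  0  0
  Δ^3: 0  0  0
  Δ^4: 0  0
  Δ^5: 0
The first differences are constant (10) and nonzero, while all higher differences vanish, so the minimal degree is 1.

1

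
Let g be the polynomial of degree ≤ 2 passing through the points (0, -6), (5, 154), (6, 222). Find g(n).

Write g(n) = an^2 + bn + c. Substituting each data point gives a linear system:
  c = -6
  25a + 5b + c = 154
  36a + 6b + c = 222
Solving the system yields a = 6, b = 2, c = -6.
So g(n) = 6n^2 + 2n - 6.
Check: g(0) = -6. ✓

g(n) = 6n^2 + 2n - 6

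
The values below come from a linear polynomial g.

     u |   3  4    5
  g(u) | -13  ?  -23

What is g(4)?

The 2 known points determine the degree-1 polynomial uniquely.
Write g(u) = au + b. Substituting each data point gives a linear system:
  3a + b = -13
  5a + b = -23
Solving the system yields a = -5, b = 2.
So g(u) = -5u + 2.
Then g(4) = -18.

-18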